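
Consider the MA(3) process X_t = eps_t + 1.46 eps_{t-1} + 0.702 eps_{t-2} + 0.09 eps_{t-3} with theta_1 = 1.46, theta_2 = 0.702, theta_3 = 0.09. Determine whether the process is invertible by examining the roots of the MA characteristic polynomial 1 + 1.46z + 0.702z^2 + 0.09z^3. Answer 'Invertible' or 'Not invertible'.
\text{Invertible}

The MA(q) characteristic polynomial is P(z) = 1 + 1.46z + 0.702z^2 + 0.09z^3.
Invertibility requires all roots to lie outside the unit circle, i.e. |z| > 1 for every root.
Degree 3: look for a simple real root z0 first, then factor out (1 - z/z0) and solve the remaining quadratic.
Testing z0 = -5: P(-5) = 1 + (1.46)(-5) + (0.702)(-5)^2 + (0.09)(-5)^3
  = 1 + (-7.3) + (17.55) + (-11.25) = 0.  So z_0 = -5 is a root, |z_0| = 5.
Divide out the factor (1 + 0.2 z) = (1 - z/z0) (since 1/z0 = -0.2):
  P(z) = (1 + 0.2 z)(1 + (1.26) z + (0.45) z^2)
  [check: z-coef 1.26 - (-0.2) = 1.46; z^2-coef 0.45 - (-0.2)(1.26) = 0.702; z^3-coef -(-0.2)(0.45) = 0.09.]
Remaining roots from the quadratic factor 1 + (1.26) z + (0.45) z^2:
  Set 1 + (1.26) z + (0.45) z^2 = 0, i.e. a z^2 + b z + c = 0 with a = 0.45, b = 1.26, c = 1.
  Discriminant D = b^2 - 4ac = (1.26)^2 - 4*(0.45)*1 = 1.5876 - (1.8) = -0.2124.
  D < 0, so the roots are the complex-conjugate pair z = (-b +/- i sqrt(-D)) / (2a) = -1.4 +/- 0.5121i.
  For a conjugate pair |z|^2 = z * conj(z) = (product of roots) = c/a = 1/(0.45) = 2.222222, so |z| = sqrt(2.222222) = 1.4907 for both roots.
Moduli of all roots: 5.0000, 1.4907, 1.4907.
All moduli strictly greater than 1? Yes.
Verdict: Invertible.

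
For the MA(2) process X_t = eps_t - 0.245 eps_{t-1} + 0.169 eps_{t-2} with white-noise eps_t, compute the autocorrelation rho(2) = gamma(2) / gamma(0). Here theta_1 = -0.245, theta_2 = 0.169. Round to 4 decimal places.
\rho(2) = 0.1552

For an MA(q) process with theta_0 = 1, the autocovariance is
  gamma(k) = sigma^2 * sum_{i=0..q-k} theta_i * theta_{i+k},
and rho(k) = gamma(k) / gamma(0). Sigma^2 cancels.
  numerator   = (1)*(0.169) = 0.169.
  denominator = (1)^2 + (-0.245)^2 + (0.169)^2 = 1.088586.
  rho(2) = 0.169 / 1.088586 = 0.1552.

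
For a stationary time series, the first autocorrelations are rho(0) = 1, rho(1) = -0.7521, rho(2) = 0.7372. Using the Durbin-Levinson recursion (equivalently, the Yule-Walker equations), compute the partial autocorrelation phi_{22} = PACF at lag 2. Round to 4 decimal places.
\phi_{22} = 0.3950

The PACF at lag k is phi_{kk}, the last component of the solution
to the Yule-Walker system G_k phi = r_k where
  (G_k)_{ij} = rho(|i - j|), (r_k)_i = rho(i), i,j = 1..k.
Equivalently, Durbin-Levinson gives phi_{kk} iteratively:
  phi_{11} = rho(1)
  phi_{kk} = [rho(k) - sum_{j=1..k-1} phi_{k-1,j} rho(k-j)]
            / [1 - sum_{j=1..k-1} phi_{k-1,j} rho(j)],
  phi_{k,j} = phi_{k-1,j} - phi_{kk} phi_{k-1,k-j},  j = 1..k-1.
Step k = 1:
  phi_11 = rho(1) = -0.7521.
Step k = 2:
  phi_22 = [rho(2) - phi_11 rho(1)] / [1 - phi_11 rho(1)] = [0.7372 - (-0.7521)(-0.7521)] / [1 - (-0.7521)(-0.7521)]
         = 0.17154559 / 0.43434559 = 0.395.
Therefore phi_{22} = 0.3950.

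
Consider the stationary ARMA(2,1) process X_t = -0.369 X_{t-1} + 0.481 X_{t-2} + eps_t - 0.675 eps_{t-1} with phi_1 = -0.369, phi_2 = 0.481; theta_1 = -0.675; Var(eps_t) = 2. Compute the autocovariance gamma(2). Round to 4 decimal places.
\gamma(2) = 10.4076

Multiply the model equation by X_{t-k} and take expectations. With theta_0 = psi_0 = 1 and psi_j the MA(infinity) weights, this gives
  gamma(k) - sum_i phi_i gamma(k-i) = c_k,
  c_k = sigma^2 * sum_{j=k..q} theta_j psi_{j-k}   (c_k = 0 for k > q),
using gamma(-m) = gamma(m).
psi-weights needed (psi_j = theta_j + sum_i phi_i psi_{j-i}):
  psi_1 = theta_1 + phi_1 = -0.675 + (-0.369) = -1.044
Right-hand sides:
  c_0 = sigma^2 (1 + theta_1 psi_1) = 2 * (1 + (-0.675)(-1.044)) = 2 * 1.7047 = 3.4094
  c_1 = sigma^2 theta_1 = 2 * (-0.675) = -1.35
  c_2 = 0
Equations for k = 0, 1, 2 (AR order 2, c_2 = 0):
  (E0) gamma(0) = phi_1 gamma(1) + phi_2 gamma(2) + c_0
  (E1) gamma(1) = phi_1 gamma(0) + phi_2 gamma(1) + c_1
  (E2) gamma(2) = phi_1 gamma(1) + phi_2 gamma(0)
From (E1): gamma(1) = A gamma(0) + B with
  A = phi_1 / (1 - phi_2) = -0.369 / 0.519 = -0.710983,   B = c_1 / (1 - phi_2) = -1.35 / 0.519 = -2.601156.
Insert (E2) into (E0): gamma(0) (1 - phi_2^2) = phi_1 (1 + phi_2) gamma(1) + c_0.
  phi_1 (1 + phi_2) = (-0.369)(1.481) = -0.546489,   1 - phi_2^2 = 0.768639.
Replace gamma(1) by A gamma(0) + B and collect gamma(0):
  gamma(0) [0.768639 - (-0.546489)(-0.710983)] = (-0.546489)(-2.601156) + 3.4094
  gamma(0) * 0.380095 = 4.830903
  gamma(0) = 4.830903 / 0.380095 = 12.709732.
  gamma(1) = A gamma(0) + B = (-0.710983)(12.709732) + (-2.601156) = -11.637555.
  gamma(2) = phi_1 gamma(1) + phi_2 gamma(0) = (-0.369)(-11.637555) + (0.481)(12.709732) = 10.407639.
Therefore gamma(2) = 10.4076 (to 4 decimal places).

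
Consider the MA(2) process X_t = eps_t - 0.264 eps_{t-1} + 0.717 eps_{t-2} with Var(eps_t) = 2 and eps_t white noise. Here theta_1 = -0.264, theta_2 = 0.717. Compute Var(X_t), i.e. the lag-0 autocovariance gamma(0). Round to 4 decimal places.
\gamma(0) = 3.1676

For an MA(q) process X_t = eps_t + sum_i theta_i eps_{t-i} with
Var(eps_t) = sigma^2, the variance is
  gamma(0) = sigma^2 * (1 + sum_i theta_i^2).
  sum_i theta_i^2 = (-0.264)^2 + (0.717)^2 = 0.069696 + 0.514089 = 0.583785.
  gamma(0) = 2 * (1 + 0.583785) = 2 * 1.583785 = 3.16757, which rounds to 3.1676.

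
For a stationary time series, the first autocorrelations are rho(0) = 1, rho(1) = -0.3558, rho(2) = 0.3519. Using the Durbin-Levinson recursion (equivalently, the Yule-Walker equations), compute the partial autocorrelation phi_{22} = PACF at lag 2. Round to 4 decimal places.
\phi_{22} = 0.2580

The PACF at lag k is phi_{kk}, the last component of the solution
to the Yule-Walker system G_k phi = r_k where
  (G_k)_{ij} = rho(|i - j|), (r_k)_i = rho(i), i,j = 1..k.
Equivalently, Durbin-Levinson gives phi_{kk} iteratively:
  phi_{11} = rho(1)
  phi_{kk} = [rho(k) - sum_{j=1..k-1} phi_{k-1,j} rho(k-j)]
            / [1 - sum_{j=1..k-1} phi_{k-1,j} rho(j)],
  phi_{k,j} = phi_{k-1,j} - phi_{kk} phi_{k-1,k-j},  j = 1..k-1.
Step k = 1:
  phi_11 = rho(1) = -0.3558.
Step k = 2:
  phi_22 = [rho(2) - phi_11 rho(1)] / [1 - phi_11 rho(1)] = [0.3519 - (-0.3558)(-0.3558)] / [1 - (-0.3558)(-0.3558)]
         = 0.22530636 / 0.87340636 = 0.258.
Therefore phi_{22} = 0.2580.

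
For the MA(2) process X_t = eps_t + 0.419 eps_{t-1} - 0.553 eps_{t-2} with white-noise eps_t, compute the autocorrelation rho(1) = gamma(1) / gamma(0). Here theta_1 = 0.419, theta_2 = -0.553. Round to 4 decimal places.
\rho(1) = 0.1264

For an MA(q) process with theta_0 = 1, the autocovariance is
  gamma(k) = sigma^2 * sum_{i=0..q-k} theta_i * theta_{i+k},
and rho(k) = gamma(k) / gamma(0). Sigma^2 cancels.
  numerator   = (1)*(0.419) + (0.419)*(-0.553) = 0.187293.
  denominator = (1)^2 + (0.419)^2 + (-0.553)^2 = 1.48137.
  rho(1) = 0.187293 / 1.48137 = 0.1264.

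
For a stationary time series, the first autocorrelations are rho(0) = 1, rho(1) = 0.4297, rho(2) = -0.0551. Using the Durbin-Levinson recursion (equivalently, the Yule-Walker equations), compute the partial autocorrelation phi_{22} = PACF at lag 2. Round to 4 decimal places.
\phi_{22} = -0.2940

The PACF at lag k is phi_{kk}, the last component of the solution
to the Yule-Walker system G_k phi = r_k where
  (G_k)_{ij} = rho(|i - j|), (r_k)_i = rho(i), i,j = 1..k.
Equivalently, Durbin-Levinson gives phi_{kk} iteratively:
  phi_{11} = rho(1)
  phi_{kk} = [rho(k) - sum_{j=1..k-1} phi_{k-1,j} rho(k-j)]
            / [1 - sum_{j=1..k-1} phi_{k-1,j} rho(j)],
  phi_{k,j} = phi_{k-1,j} - phi_{kk} phi_{k-1,k-j},  j = 1..k-1.
Step k = 1:
  phi_11 = rho(1) = 0.4297.
Step k = 2:
  phi_22 = [rho(2) - phi_11 rho(1)] / [1 - phi_11 rho(1)] = [-0.0551 - (0.4297)(0.4297)] / [1 - (0.4297)(0.4297)]
         = -0.23974209 / 0.81535791 = -0.294.
Therefore phi_{22} = -0.2940.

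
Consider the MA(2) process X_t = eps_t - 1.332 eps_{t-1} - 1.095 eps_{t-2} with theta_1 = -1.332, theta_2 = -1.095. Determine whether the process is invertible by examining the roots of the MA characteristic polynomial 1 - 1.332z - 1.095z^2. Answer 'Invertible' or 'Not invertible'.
\text{Not invertible}

The MA(q) characteristic polynomial is P(z) = 1 - 1.332z - 1.095z^2.
Invertibility requires all roots to lie outside the unit circle, i.e. |z| > 1 for every root.
Set 1 + (-1.332) z + (-1.095) z^2 = 0, i.e. a z^2 + b z + c = 0 with a = -1.095, b = -1.332, c = 1.
Discriminant D = b^2 - 4ac = (-1.332)^2 - 4*(-1.095)*1 = 1.774224 - (-4.38) = 6.154224.
D >= 0, so the roots are real: z = (-b +/- sqrt(D)) / (2a) = (1.332 +/- 2.480771) / (-2.19).
  z_1 = (1.332 + 2.480771) / (-2.19) = -1.741,   |z_1| = 1.741.
  z_2 = (1.332 - 2.480771) / (-2.19) = 0.5246,   |z_2| = 0.5246.
Moduli of all roots: 1.7410, 0.5246.
All moduli strictly greater than 1? No.
Verdict: Not invertible.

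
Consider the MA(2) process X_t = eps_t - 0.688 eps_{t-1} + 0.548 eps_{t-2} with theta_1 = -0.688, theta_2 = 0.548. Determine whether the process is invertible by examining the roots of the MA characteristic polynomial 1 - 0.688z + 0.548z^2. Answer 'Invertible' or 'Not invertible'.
\text{Invertible}

The MA(q) characteristic polynomial is P(z) = 1 - 0.688z + 0.548z^2.
Invertibility requires all roots to lie outside the unit circle, i.e. |z| > 1 for every root.
Set 1 + (-0.688) z + (0.548) z^2 = 0, i.e. a z^2 + b z + c = 0 with a = 0.548, b = -0.688, c = 1.
Discriminant D = b^2 - 4ac = (-0.688)^2 - 4*(0.548)*1 = 0.473344 - (2.192) = -1.718656.
D < 0, so the roots are the complex-conjugate pair z = (-b +/- i sqrt(-D)) / (2a) = 0.6277 +/- 1.1961i.
For a conjugate pair |z|^2 = z * conj(z) = (product of roots) = c/a = 1/(0.548) = 1.824818, so |z| = sqrt(1.824818) = 1.3509 for both roots.
Moduli of all roots: 1.3509, 1.3509.
All moduli strictly greater than 1? Yes.
Verdict: Invertible.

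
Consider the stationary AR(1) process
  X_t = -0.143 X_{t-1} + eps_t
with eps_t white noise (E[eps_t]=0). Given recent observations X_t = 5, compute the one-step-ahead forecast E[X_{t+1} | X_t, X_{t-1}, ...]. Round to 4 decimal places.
E[X_{t+1} \mid \mathcal F_t] = -0.7150

For an AR(p) model X_t = c + sum_i phi_i X_{t-i} + eps_t, the
one-step-ahead conditional mean is
  E[X_{t+1} | X_t, ...] = c + sum_i phi_i X_{t+1-i}.
Substitute known values:
  E[X_{t+1} | ...] = (-0.143) * (5)
                   = -0.7150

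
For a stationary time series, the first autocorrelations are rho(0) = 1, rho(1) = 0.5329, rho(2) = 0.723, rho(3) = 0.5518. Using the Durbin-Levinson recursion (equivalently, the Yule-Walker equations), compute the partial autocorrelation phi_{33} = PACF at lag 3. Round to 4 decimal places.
\phi_{33} = 0.1701

The PACF at lag k is phi_{kk}, the last component of the solution
to the Yule-Walker system G_k phi = r_k where
  (G_k)_{ij} = rho(|i - j|), (r_k)_i = rho(i), i,j = 1..k.
Equivalently, Durbin-Levinson gives phi_{kk} iteratively:
  phi_{11} = rho(1)
  phi_{kk} = [rho(k) - sum_{j=1..k-1} phi_{k-1,j} rho(k-j)]
            / [1 - sum_{j=1..k-1} phi_{k-1,j} rho(j)],
  phi_{k,j} = phi_{k-1,j} - phi_{kk} phi_{k-1,k-j},  j = 1..k-1.
Step k = 1:
  phi_11 = rho(1) = 0.5329.
Step k = 2:
  phi_22 = [rho(2) - phi_11 rho(1)] / [1 - phi_11 rho(1)] = [0.723 - (0.5329)(0.5329)] / [1 - (0.5329)(0.5329)]
         = 0.43901759 / 0.71601759 = 0.613138.
  Update: phi_21 = phi_11 - phi_22 phi_11 = 0.5329 - (0.613138)(0.5329) = 0.206159.
Step k = 3:
  phi_33 = [rho(3) - phi_21 rho(2) - phi_22 rho(1)] / [1 - phi_21 rho(1) - phi_22 rho(2)]
    numerator   = 0.5518 - (0.206159)(0.723) - (0.613138)(0.5329) = 0.07600598
    denominator = 1 - (0.206159)(0.5329) - (0.613138)(0.723) = 0.44683922
  phi_33 = 0.07600598 / 0.44683922 = 0.1701.
Therefore phi_{33} = 0.1701.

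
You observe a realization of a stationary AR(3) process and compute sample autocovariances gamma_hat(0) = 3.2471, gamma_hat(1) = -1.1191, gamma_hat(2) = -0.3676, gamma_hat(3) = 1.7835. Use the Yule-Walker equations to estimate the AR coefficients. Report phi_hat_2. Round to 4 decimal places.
\hat\phi_{2} = -0.0460

The Yule-Walker equations for an AR(p) process read, in matrix form,
  Gamma_p phi = r_p,   with   (Gamma_p)_{ij} = gamma(|i - j|),
                       (r_p)_i = gamma(i),   i,j = 1..p.
Substitute the sample gammas (Toeplitz matrix and right-hand side of size 3):
  Gamma_p = [[3.2471, -1.1191, -0.3676], [-1.1191, 3.2471, -1.1191], [-0.3676, -1.1191, 3.2471]]
  r_p     = [-1.1191, -0.3676, 1.7835]
Written out (R1..R3):
  (R1) 3.2471 phi_1 - 1.1191 phi_2 - 0.3676 phi_3 = -1.1191
  (R2) -1.1191 phi_1 + 3.2471 phi_2 - 1.1191 phi_3 = -0.3676
  (R3) -0.3676 phi_1 - 1.1191 phi_2 + 3.2471 phi_3 = 1.7835
Gaussian elimination:
  R2 <- R2 - (-1.1191/3.2471) R1 = R2 - (-0.344646) R1:  2.861407 phi_2 - 1.245792 phi_3 = -0.753293
  R3 <- R3 - (-0.3676/3.2471) R1 = R3 - (-0.113209) R1:  -1.245792 phi_2 + 3.205484 phi_3 = 1.656808
  R3 <- R3 - (-1.245792/2.861407) R2 = R3 - (-0.435377) R2:  2.663095 phi_3 = 1.328841
Back-substitution:
  phi_hat_3 = 1.328841 / 2.663095 = 0.498984
  phi_hat_2 = (-0.753293 - (-1.245792)(0.498984)) / 2.861407 = -0.046014
  phi_hat_1 = (-1.1191 - (-1.1191)(-0.046014) - (-0.3676)(0.498984)) / 3.2471 = -0.304015
So phi_hat = [-0.3040, -0.0460, 0.4990].
Therefore phi_hat_2 = -0.0460.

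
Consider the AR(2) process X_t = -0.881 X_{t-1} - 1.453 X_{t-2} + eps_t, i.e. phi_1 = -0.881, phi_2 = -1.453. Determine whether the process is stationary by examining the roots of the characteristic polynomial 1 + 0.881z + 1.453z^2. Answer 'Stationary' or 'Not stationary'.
\text{Not stationary}

The AR(p) characteristic polynomial is P(z) = 1 + 0.881z + 1.453z^2.
Stationarity requires all roots to lie outside the unit circle, i.e. |z| > 1 for every root.
Set 1 + (0.881) z + (1.453) z^2 = 0, i.e. a z^2 + b z + c = 0 with a = 1.453, b = 0.881, c = 1.
Discriminant D = b^2 - 4ac = (0.881)^2 - 4*(1.453)*1 = 0.776161 - (5.812) = -5.035839.
D < 0, so the roots are the complex-conjugate pair z = (-b +/- i sqrt(-D)) / (2a) = -0.3032 +/- 0.7722i.
For a conjugate pair |z|^2 = z * conj(z) = (product of roots) = c/a = 1/(1.453) = 0.688231, so |z| = sqrt(0.688231) = 0.8296 for both roots.
Moduli of all roots: 0.8296, 0.8296.
All moduli strictly greater than 1? No.
Verdict: Not stationary.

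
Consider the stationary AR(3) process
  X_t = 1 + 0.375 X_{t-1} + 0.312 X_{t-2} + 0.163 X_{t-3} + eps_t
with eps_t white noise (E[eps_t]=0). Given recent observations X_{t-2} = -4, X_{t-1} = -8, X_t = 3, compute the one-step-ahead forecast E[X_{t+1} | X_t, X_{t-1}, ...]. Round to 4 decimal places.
E[X_{t+1} \mid \mathcal F_t] = -1.0230

For an AR(p) model X_t = c + sum_i phi_i X_{t-i} + eps_t, the
one-step-ahead conditional mean is
  E[X_{t+1} | X_t, ...] = c + sum_i phi_i X_{t+1-i}.
Substitute known values:
  E[X_{t+1} | ...] = 1 + (0.375) * (3) + (0.312) * (-8) + (0.163) * (-4)
                   = -1.0230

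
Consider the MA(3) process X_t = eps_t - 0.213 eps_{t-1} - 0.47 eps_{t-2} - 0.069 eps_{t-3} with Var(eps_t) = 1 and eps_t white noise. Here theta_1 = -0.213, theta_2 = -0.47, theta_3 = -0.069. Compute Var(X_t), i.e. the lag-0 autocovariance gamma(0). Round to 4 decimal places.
\gamma(0) = 1.2710

For an MA(q) process X_t = eps_t + sum_i theta_i eps_{t-i} with
Var(eps_t) = sigma^2, the variance is
  gamma(0) = sigma^2 * (1 + sum_i theta_i^2).
  sum_i theta_i^2 = (-0.213)^2 + (-0.47)^2 + (-0.069)^2 = 0.045369 + 0.2209 + 0.004761 = 0.27103.
  gamma(0) = 1 * (1 + 0.27103) = 1 * 1.27103 = 1.27103, which rounds to 1.2710.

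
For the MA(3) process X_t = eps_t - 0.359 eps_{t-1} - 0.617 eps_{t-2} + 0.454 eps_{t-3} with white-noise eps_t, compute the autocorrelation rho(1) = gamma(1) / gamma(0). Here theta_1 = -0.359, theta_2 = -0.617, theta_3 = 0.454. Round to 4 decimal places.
\rho(1) = -0.2434

For an MA(q) process with theta_0 = 1, the autocovariance is
  gamma(k) = sigma^2 * sum_{i=0..q-k} theta_i * theta_{i+k},
and rho(k) = gamma(k) / gamma(0). Sigma^2 cancels.
  numerator   = (1)*(-0.359) + (-0.359)*(-0.617) + (-0.617)*(0.454) = -0.417615.
  denominator = (1)^2 + (-0.359)^2 + (-0.617)^2 + (0.454)^2 = 1.715686.
  rho(1) = -0.417615 / 1.715686 = -0.2434.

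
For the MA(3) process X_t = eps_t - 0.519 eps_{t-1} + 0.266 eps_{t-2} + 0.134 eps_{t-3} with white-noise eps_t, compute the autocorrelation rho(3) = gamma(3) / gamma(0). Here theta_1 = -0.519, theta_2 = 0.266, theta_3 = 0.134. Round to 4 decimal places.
\rho(3) = 0.0987

For an MA(q) process with theta_0 = 1, the autocovariance is
  gamma(k) = sigma^2 * sum_{i=0..q-k} theta_i * theta_{i+k},
and rho(k) = gamma(k) / gamma(0). Sigma^2 cancels.
  numerator   = (1)*(0.134) = 0.134.
  denominator = (1)^2 + (-0.519)^2 + (0.266)^2 + (0.134)^2 = 1.358073.
  rho(3) = 0.134 / 1.358073 = 0.0987.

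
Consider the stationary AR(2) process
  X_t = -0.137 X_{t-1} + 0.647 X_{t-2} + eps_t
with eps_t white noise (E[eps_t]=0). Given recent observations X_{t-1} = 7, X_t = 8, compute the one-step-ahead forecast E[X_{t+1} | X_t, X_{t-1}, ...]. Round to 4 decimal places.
E[X_{t+1} \mid \mathcal F_t] = 3.4330

For an AR(p) model X_t = c + sum_i phi_i X_{t-i} + eps_t, the
one-step-ahead conditional mean is
  E[X_{t+1} | X_t, ...] = c + sum_i phi_i X_{t+1-i}.
Substitute known values:
  E[X_{t+1} | ...] = (-0.137) * (8) + (0.647) * (7)
                   = 3.4330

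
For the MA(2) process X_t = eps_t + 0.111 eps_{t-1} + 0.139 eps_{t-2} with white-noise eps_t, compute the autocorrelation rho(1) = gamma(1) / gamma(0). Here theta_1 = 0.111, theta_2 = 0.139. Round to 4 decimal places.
\rho(1) = 0.1226

For an MA(q) process with theta_0 = 1, the autocovariance is
  gamma(k) = sigma^2 * sum_{i=0..q-k} theta_i * theta_{i+k},
and rho(k) = gamma(k) / gamma(0). Sigma^2 cancels.
  numerator   = (1)*(0.111) + (0.111)*(0.139) = 0.126429.
  denominator = (1)^2 + (0.111)^2 + (0.139)^2 = 1.031642.
  rho(1) = 0.126429 / 1.031642 = 0.1226.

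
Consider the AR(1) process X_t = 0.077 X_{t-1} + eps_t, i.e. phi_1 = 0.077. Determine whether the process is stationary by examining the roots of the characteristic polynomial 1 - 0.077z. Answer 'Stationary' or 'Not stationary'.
\text{Stationary}

The AR(p) characteristic polynomial is P(z) = 1 - 0.077z.
Stationarity requires all roots to lie outside the unit circle, i.e. |z| > 1 for every root.
This is linear in z: 1 + (-0.077) z = 0  =>  z = -1/(-0.077) = 12.987013,  |z| = 12.987013.
Moduli of all roots: 12.9870.
All moduli strictly greater than 1? Yes.
Verdict: Stationary.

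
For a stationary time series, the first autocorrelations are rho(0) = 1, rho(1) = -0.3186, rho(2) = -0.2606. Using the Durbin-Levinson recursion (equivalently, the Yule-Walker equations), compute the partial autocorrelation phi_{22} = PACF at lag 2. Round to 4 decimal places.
\phi_{22} = -0.4030

The PACF at lag k is phi_{kk}, the last component of the solution
to the Yule-Walker system G_k phi = r_k where
  (G_k)_{ij} = rho(|i - j|), (r_k)_i = rho(i), i,j = 1..k.
Equivalently, Durbin-Levinson gives phi_{kk} iteratively:
  phi_{11} = rho(1)
  phi_{kk} = [rho(k) - sum_{j=1..k-1} phi_{k-1,j} rho(k-j)]
            / [1 - sum_{j=1..k-1} phi_{k-1,j} rho(j)],
  phi_{k,j} = phi_{k-1,j} - phi_{kk} phi_{k-1,k-j},  j = 1..k-1.
Step k = 1:
  phi_11 = rho(1) = -0.3186.
Step k = 2:
  phi_22 = [rho(2) - phi_11 rho(1)] / [1 - phi_11 rho(1)] = [-0.2606 - (-0.3186)(-0.3186)] / [1 - (-0.3186)(-0.3186)]
         = -0.36210596 / 0.89849404 = -0.403.
Therefore phi_{22} = -0.4030.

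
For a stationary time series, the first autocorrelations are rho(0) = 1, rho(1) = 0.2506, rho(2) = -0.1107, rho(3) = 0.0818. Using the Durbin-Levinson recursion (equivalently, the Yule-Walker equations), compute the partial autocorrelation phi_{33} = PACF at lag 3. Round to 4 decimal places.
\phi_{33} = 0.1780

The PACF at lag k is phi_{kk}, the last component of the solution
to the Yule-Walker system G_k phi = r_k where
  (G_k)_{ij} = rho(|i - j|), (r_k)_i = rho(i), i,j = 1..k.
Equivalently, Durbin-Levinson gives phi_{kk} iteratively:
  phi_{11} = rho(1)
  phi_{kk} = [rho(k) - sum_{j=1..k-1} phi_{k-1,j} rho(k-j)]
            / [1 - sum_{j=1..k-1} phi_{k-1,j} rho(j)],
  phi_{k,j} = phi_{k-1,j} - phi_{kk} phi_{k-1,k-j},  j = 1..k-1.
Step k = 1:
  phi_11 = rho(1) = 0.2506.
Step k = 2:
  phi_22 = [rho(2) - phi_11 rho(1)] / [1 - phi_11 rho(1)] = [-0.1107 - (0.2506)(0.2506)] / [1 - (0.2506)(0.2506)]
         = -0.17350036 / 0.93719964 = -0.185126.
  Update: phi_21 = phi_11 - phi_22 phi_11 = 0.2506 - (-0.185126)(0.2506) = 0.296993.
Step k = 3:
  phi_33 = [rho(3) - phi_21 rho(2) - phi_22 rho(1)] / [1 - phi_21 rho(1) - phi_22 rho(2)]
    numerator   = 0.0818 - (0.296993)(-0.1107) - (-0.185126)(0.2506) = 0.16106975
    denominator = 1 - (0.296993)(0.2506) - (-0.185126)(-0.1107) = 0.90508015
  phi_33 = 0.16106975 / 0.90508015 = 0.178.
Therefore phi_{33} = 0.1780.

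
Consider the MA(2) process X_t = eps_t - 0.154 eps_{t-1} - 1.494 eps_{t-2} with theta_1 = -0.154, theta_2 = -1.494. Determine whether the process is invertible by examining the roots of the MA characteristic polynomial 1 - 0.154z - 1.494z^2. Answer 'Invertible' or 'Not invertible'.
\text{Not invertible}

The MA(q) characteristic polynomial is P(z) = 1 - 0.154z - 1.494z^2.
Invertibility requires all roots to lie outside the unit circle, i.e. |z| > 1 for every root.
Set 1 + (-0.154) z + (-1.494) z^2 = 0, i.e. a z^2 + b z + c = 0 with a = -1.494, b = -0.154, c = 1.
Discriminant D = b^2 - 4ac = (-0.154)^2 - 4*(-1.494)*1 = 0.023716 - (-5.976) = 5.999716.
D >= 0, so the roots are real: z = (-b +/- sqrt(D)) / (2a) = (0.154 +/- 2.449432) / (-2.988).
  z_1 = (0.154 + 2.449432) / (-2.988) = -0.8713,   |z_1| = 0.8713.
  z_2 = (0.154 - 2.449432) / (-2.988) = 0.7682,   |z_2| = 0.7682.
Moduli of all roots: 0.8713, 0.7682.
All moduli strictly greater than 1? No.
Verdict: Not invertible.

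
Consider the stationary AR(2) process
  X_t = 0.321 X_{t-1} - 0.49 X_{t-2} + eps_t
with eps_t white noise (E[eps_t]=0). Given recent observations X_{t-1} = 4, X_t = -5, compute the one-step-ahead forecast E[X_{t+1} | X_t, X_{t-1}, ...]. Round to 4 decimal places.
E[X_{t+1} \mid \mathcal F_t] = -3.5650

For an AR(p) model X_t = c + sum_i phi_i X_{t-i} + eps_t, the
one-step-ahead conditional mean is
  E[X_{t+1} | X_t, ...] = c + sum_i phi_i X_{t+1-i}.
Substitute known values:
  E[X_{t+1} | ...] = (0.321) * (-5) + (-0.49) * (4)
                   = -3.5650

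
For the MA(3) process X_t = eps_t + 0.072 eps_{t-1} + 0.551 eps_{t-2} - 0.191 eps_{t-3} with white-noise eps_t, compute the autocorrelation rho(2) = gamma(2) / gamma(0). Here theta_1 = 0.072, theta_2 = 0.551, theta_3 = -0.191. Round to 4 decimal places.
\rho(2) = 0.3994

For an MA(q) process with theta_0 = 1, the autocovariance is
  gamma(k) = sigma^2 * sum_{i=0..q-k} theta_i * theta_{i+k},
and rho(k) = gamma(k) / gamma(0). Sigma^2 cancels.
  numerator   = (1)*(0.551) + (0.072)*(-0.191) = 0.537248.
  denominator = (1)^2 + (0.072)^2 + (0.551)^2 + (-0.191)^2 = 1.345266.
  rho(2) = 0.537248 / 1.345266 = 0.3994.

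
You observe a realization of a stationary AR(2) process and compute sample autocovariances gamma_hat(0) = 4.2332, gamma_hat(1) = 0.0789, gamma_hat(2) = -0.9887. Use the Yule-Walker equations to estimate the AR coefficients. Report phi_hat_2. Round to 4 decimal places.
\hat\phi_{2} = -0.2340

The Yule-Walker equations for an AR(p) process read, in matrix form,
  Gamma_p phi = r_p,   with   (Gamma_p)_{ij} = gamma(|i - j|),
                       (r_p)_i = gamma(i),   i,j = 1..p.
Substitute the sample gammas (Toeplitz matrix and right-hand side of size 2):
  Gamma_p = [[4.2332, 0.0789], [0.0789, 4.2332]]
  r_p     = [0.0789, -0.9887]
Written out:
  4.2332 phi_1 + 0.0789 phi_2 = 0.0789
  0.0789 phi_1 + 4.2332 phi_2 = -0.9887
Solve by Cramer's rule:
  det = gamma(0)^2 - gamma(1)^2 = (4.2332)^2 - (0.0789)^2 = 17.91998224 - 0.00622521 = 17.91375703
  phi_hat_1 = [gamma(1) gamma(0) - gamma(1) gamma(2)] / det = [(0.0789)(4.2332) - (0.0789)(-0.9887)] / 17.91375703 = 0.41200791 / 17.91375703 = 0.023
  phi_hat_2 = [gamma(0) gamma(2) - gamma(1)^2] / det = [(4.2332)(-0.9887) - (0.0789)^2] / 17.91375703 = -4.19159005 / 17.91375703 = -0.234
So phi_hat = [0.0230, -0.2340].
Therefore phi_hat_2 = -0.2340.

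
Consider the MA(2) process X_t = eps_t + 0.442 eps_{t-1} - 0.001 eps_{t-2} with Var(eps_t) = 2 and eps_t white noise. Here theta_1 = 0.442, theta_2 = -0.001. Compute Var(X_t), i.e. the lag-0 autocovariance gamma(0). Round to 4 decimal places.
\gamma(0) = 2.3907

For an MA(q) process X_t = eps_t + sum_i theta_i eps_{t-i} with
Var(eps_t) = sigma^2, the variance is
  gamma(0) = sigma^2 * (1 + sum_i theta_i^2).
  sum_i theta_i^2 = (0.442)^2 + (-0.001)^2 = 0.195364 + 0.000001 = 0.195365.
  gamma(0) = 2 * (1 + 0.195365) = 2 * 1.195365 = 2.39073, which rounds to 2.3907.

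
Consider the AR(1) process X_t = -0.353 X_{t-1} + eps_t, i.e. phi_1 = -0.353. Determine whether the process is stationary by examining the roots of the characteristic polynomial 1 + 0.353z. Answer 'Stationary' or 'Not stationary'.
\text{Stationary}

The AR(p) characteristic polynomial is P(z) = 1 + 0.353z.
Stationarity requires all roots to lie outside the unit circle, i.e. |z| > 1 for every root.
This is linear in z: 1 + (0.353) z = 0  =>  z = -1/(0.353) = -2.832861,  |z| = 2.832861.
Moduli of all roots: 2.8329.
All moduli strictly greater than 1? Yes.
Verdict: Stationary.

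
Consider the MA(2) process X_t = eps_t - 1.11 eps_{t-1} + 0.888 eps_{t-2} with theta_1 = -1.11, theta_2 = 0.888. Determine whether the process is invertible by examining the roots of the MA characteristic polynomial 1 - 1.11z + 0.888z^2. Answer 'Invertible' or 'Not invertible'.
\text{Invertible}

The MA(q) characteristic polynomial is P(z) = 1 - 1.11z + 0.888z^2.
Invertibility requires all roots to lie outside the unit circle, i.e. |z| > 1 for every root.
Set 1 + (-1.11) z + (0.888) z^2 = 0, i.e. a z^2 + b z + c = 0 with a = 0.888, b = -1.11, c = 1.
Discriminant D = b^2 - 4ac = (-1.11)^2 - 4*(0.888)*1 = 1.2321 - (3.552) = -2.3199.
D < 0, so the roots are the complex-conjugate pair z = (-b +/- i sqrt(-D)) / (2a) = 0.625 +/- 0.8576i.
For a conjugate pair |z|^2 = z * conj(z) = (product of roots) = c/a = 1/(0.888) = 1.126126, so |z| = sqrt(1.126126) = 1.0612 for both roots.
Moduli of all roots: 1.0612, 1.0612.
All moduli strictly greater than 1? Yes.
Verdict: Invertible.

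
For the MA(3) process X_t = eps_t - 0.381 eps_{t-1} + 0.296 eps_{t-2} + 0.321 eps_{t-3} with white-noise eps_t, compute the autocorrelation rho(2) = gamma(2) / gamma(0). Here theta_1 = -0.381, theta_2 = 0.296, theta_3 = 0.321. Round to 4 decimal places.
\rho(2) = 0.1300

For an MA(q) process with theta_0 = 1, the autocovariance is
  gamma(k) = sigma^2 * sum_{i=0..q-k} theta_i * theta_{i+k},
and rho(k) = gamma(k) / gamma(0). Sigma^2 cancels.
  numerator   = (1)*(0.296) + (-0.381)*(0.321) = 0.173699.
  denominator = (1)^2 + (-0.381)^2 + (0.296)^2 + (0.321)^2 = 1.335818.
  rho(2) = 0.173699 / 1.335818 = 0.1300.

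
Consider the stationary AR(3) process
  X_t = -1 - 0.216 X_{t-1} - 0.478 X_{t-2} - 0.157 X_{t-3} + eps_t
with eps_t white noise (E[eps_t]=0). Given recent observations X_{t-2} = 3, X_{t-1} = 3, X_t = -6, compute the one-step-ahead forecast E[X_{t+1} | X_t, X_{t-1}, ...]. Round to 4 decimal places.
E[X_{t+1} \mid \mathcal F_t] = -1.6090

For an AR(p) model X_t = c + sum_i phi_i X_{t-i} + eps_t, the
one-step-ahead conditional mean is
  E[X_{t+1} | X_t, ...] = c + sum_i phi_i X_{t+1-i}.
Substitute known values:
  E[X_{t+1} | ...] = -1 + (-0.216) * (-6) + (-0.478) * (3) + (-0.157) * (3)
                   = -1.6090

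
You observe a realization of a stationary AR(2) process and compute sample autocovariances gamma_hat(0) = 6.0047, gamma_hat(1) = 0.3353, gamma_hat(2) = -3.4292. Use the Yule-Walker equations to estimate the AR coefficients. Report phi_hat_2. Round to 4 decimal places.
\hat\phi_{2} = -0.5760

The Yule-Walker equations for an AR(p) process read, in matrix form,
  Gamma_p phi = r_p,   with   (Gamma_p)_{ij} = gamma(|i - j|),
                       (r_p)_i = gamma(i),   i,j = 1..p.
Substitute the sample gammas (Toeplitz matrix and right-hand side of size 2):
  Gamma_p = [[6.0047, 0.3353], [0.3353, 6.0047]]
  r_p     = [0.3353, -3.4292]
Written out:
  6.0047 phi_1 + 0.3353 phi_2 = 0.3353
  0.3353 phi_1 + 6.0047 phi_2 = -3.4292
Solve by Cramer's rule:
  det = gamma(0)^2 - gamma(1)^2 = (6.0047)^2 - (0.3353)^2 = 36.05642209 - 0.11242609 = 35.943996
  phi_hat_1 = [gamma(1) gamma(0) - gamma(1) gamma(2)] / det = [(0.3353)(6.0047) - (0.3353)(-3.4292)] / 35.943996 = 3.16318667 / 35.943996 = 0.088
  phi_hat_2 = [gamma(0) gamma(2) - gamma(1)^2] / det = [(6.0047)(-3.4292) - (0.3353)^2] / 35.943996 = -20.70374333 / 35.943996 = -0.576
So phi_hat = [0.0880, -0.5760].
Therefore phi_hat_2 = -0.5760.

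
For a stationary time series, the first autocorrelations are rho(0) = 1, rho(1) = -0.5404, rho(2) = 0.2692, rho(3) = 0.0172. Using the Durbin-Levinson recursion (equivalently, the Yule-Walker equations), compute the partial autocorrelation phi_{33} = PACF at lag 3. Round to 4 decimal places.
\phi_{33} = 0.2120

The PACF at lag k is phi_{kk}, the last component of the solution
to the Yule-Walker system G_k phi = r_k where
  (G_k)_{ij} = rho(|i - j|), (r_k)_i = rho(i), i,j = 1..k.
Equivalently, Durbin-Levinson gives phi_{kk} iteratively:
  phi_{11} = rho(1)
  phi_{kk} = [rho(k) - sum_{j=1..k-1} phi_{k-1,j} rho(k-j)]
            / [1 - sum_{j=1..k-1} phi_{k-1,j} rho(j)],
  phi_{k,j} = phi_{k-1,j} - phi_{kk} phi_{k-1,k-j},  j = 1..k-1.
Step k = 1:
  phi_11 = rho(1) = -0.5404.
Step k = 2:
  phi_22 = [rho(2) - phi_11 rho(1)] / [1 - phi_11 rho(1)] = [0.2692 - (-0.5404)(-0.5404)] / [1 - (-0.5404)(-0.5404)]
         = -0.02283216 / 0.70796784 = -0.03225.
  Update: phi_21 = phi_11 - phi_22 phi_11 = -0.5404 - (-0.03225)(-0.5404) = -0.557828.
Step k = 3:
  phi_33 = [rho(3) - phi_21 rho(2) - phi_22 rho(1)] / [1 - phi_21 rho(1) - phi_22 rho(2)]
    numerator   = 0.0172 - (-0.557828)(0.2692) - (-0.03225)(-0.5404) = 0.14993926
    denominator = 1 - (-0.557828)(-0.5404) - (-0.03225)(0.2692) = 0.7072315
  phi_33 = 0.14993926 / 0.7072315 = 0.212.
Therefore phi_{33} = 0.2120.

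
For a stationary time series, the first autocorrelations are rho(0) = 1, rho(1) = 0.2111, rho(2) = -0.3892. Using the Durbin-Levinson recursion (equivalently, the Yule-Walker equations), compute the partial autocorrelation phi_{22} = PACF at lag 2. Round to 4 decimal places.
\phi_{22} = -0.4540

The PACF at lag k is phi_{kk}, the last component of the solution
to the Yule-Walker system G_k phi = r_k where
  (G_k)_{ij} = rho(|i - j|), (r_k)_i = rho(i), i,j = 1..k.
Equivalently, Durbin-Levinson gives phi_{kk} iteratively:
  phi_{11} = rho(1)
  phi_{kk} = [rho(k) - sum_{j=1..k-1} phi_{k-1,j} rho(k-j)]
            / [1 - sum_{j=1..k-1} phi_{k-1,j} rho(j)],
  phi_{k,j} = phi_{k-1,j} - phi_{kk} phi_{k-1,k-j},  j = 1..k-1.
Step k = 1:
  phi_11 = rho(1) = 0.2111.
Step k = 2:
  phi_22 = [rho(2) - phi_11 rho(1)] / [1 - phi_11 rho(1)] = [-0.3892 - (0.2111)(0.2111)] / [1 - (0.2111)(0.2111)]
         = -0.43376321 / 0.95543679 = -0.454.
Therefore phi_{22} = -0.4540.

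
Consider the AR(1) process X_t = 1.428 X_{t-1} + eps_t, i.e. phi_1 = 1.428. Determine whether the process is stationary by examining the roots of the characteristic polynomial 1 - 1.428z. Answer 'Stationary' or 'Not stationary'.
\text{Not stationary}

The AR(p) characteristic polynomial is P(z) = 1 - 1.428z.
Stationarity requires all roots to lie outside the unit circle, i.e. |z| > 1 for every root.
This is linear in z: 1 + (-1.428) z = 0  =>  z = -1/(-1.428) = 0.70028,  |z| = 0.70028.
Moduli of all roots: 0.7003.
All moduli strictly greater than 1? No.
Verdict: Not stationary.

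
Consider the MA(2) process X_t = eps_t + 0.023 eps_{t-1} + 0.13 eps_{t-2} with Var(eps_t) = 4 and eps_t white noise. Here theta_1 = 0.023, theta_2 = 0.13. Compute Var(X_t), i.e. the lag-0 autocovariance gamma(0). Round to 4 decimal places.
\gamma(0) = 4.0697

For an MA(q) process X_t = eps_t + sum_i theta_i eps_{t-i} with
Var(eps_t) = sigma^2, the variance is
  gamma(0) = sigma^2 * (1 + sum_i theta_i^2).
  sum_i theta_i^2 = (0.023)^2 + (0.13)^2 = 0.000529 + 0.0169 = 0.017429.
  gamma(0) = 4 * (1 + 0.017429) = 4 * 1.017429 = 4.069716, which rounds to 4.0697.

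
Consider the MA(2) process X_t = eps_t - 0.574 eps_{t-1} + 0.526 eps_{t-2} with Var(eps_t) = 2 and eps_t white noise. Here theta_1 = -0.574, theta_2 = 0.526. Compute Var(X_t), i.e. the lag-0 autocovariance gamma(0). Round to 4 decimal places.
\gamma(0) = 3.2123

For an MA(q) process X_t = eps_t + sum_i theta_i eps_{t-i} with
Var(eps_t) = sigma^2, the variance is
  gamma(0) = sigma^2 * (1 + sum_i theta_i^2).
  sum_i theta_i^2 = (-0.574)^2 + (0.526)^2 = 0.329476 + 0.276676 = 0.606152.
  gamma(0) = 2 * (1 + 0.606152) = 2 * 1.606152 = 3.212304, which rounds to 3.2123.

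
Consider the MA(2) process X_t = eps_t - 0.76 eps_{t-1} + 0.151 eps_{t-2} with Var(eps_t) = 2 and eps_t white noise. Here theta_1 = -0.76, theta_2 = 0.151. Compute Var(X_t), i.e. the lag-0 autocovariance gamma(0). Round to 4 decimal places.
\gamma(0) = 3.2008

For an MA(q) process X_t = eps_t + sum_i theta_i eps_{t-i} with
Var(eps_t) = sigma^2, the variance is
  gamma(0) = sigma^2 * (1 + sum_i theta_i^2).
  sum_i theta_i^2 = (-0.76)^2 + (0.151)^2 = 0.5776 + 0.022801 = 0.600401.
  gamma(0) = 2 * (1 + 0.600401) = 2 * 1.600401 = 3.200802, which rounds to 3.2008.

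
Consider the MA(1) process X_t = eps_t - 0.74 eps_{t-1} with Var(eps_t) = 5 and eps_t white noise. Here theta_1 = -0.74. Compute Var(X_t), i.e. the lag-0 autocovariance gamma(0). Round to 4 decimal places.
\gamma(0) = 7.7380

For an MA(q) process X_t = eps_t + sum_i theta_i eps_{t-i} with
Var(eps_t) = sigma^2, the variance is
  gamma(0) = sigma^2 * (1 + sum_i theta_i^2).
  sum_i theta_i^2 = (-0.74)^2 = 0.5476.
  gamma(0) = 5 * (1 + 0.5476) = 5 * 1.5476 = 7.738, which rounds to 7.7380.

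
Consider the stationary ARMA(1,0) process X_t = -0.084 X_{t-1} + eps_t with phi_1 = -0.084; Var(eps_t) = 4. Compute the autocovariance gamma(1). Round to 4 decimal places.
\gamma(1) = -0.3384

Multiply the model equation by X_{t-k} and take expectations. With theta_0 = psi_0 = 1 and psi_j the MA(infinity) weights, this gives
  gamma(k) - sum_i phi_i gamma(k-i) = c_k,
  c_k = sigma^2 * sum_{j=k..q} theta_j psi_{j-k}   (c_k = 0 for k > q),
using gamma(-m) = gamma(m).
Pure AR (q = 0): c_0 = sigma^2 = 4, c_k = 0 for k >= 1.
Equations for k = 0 and k = 1 (AR order 1):
  gamma(0) = phi_1 gamma(1) + c_0
  gamma(1) = phi_1 gamma(0) + c_1
Substituting the second into the first: gamma(0) (1 - phi_1^2) = c_0 + phi_1 c_1, so
  gamma(0) = c_0 / (1 - phi_1^2) = 4 / (1 - (-0.084)^2) = 4 / 0.992944 = 4.028425.
  gamma(1) = phi_1 gamma(0) = (-0.084)(4.028425) = -0.338388.
Therefore gamma(1) = -0.3384 (to 4 decimal places).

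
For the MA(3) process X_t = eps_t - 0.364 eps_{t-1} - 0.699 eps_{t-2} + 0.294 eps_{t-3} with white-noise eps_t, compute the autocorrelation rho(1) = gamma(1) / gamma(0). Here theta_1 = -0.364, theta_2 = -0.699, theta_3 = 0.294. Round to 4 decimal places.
\rho(1) = -0.1845

For an MA(q) process with theta_0 = 1, the autocovariance is
  gamma(k) = sigma^2 * sum_{i=0..q-k} theta_i * theta_{i+k},
and rho(k) = gamma(k) / gamma(0). Sigma^2 cancels.
  numerator   = (1)*(-0.364) + (-0.364)*(-0.699) + (-0.699)*(0.294) = -0.31507.
  denominator = (1)^2 + (-0.364)^2 + (-0.699)^2 + (0.294)^2 = 1.707533.
  rho(1) = -0.31507 / 1.707533 = -0.1845.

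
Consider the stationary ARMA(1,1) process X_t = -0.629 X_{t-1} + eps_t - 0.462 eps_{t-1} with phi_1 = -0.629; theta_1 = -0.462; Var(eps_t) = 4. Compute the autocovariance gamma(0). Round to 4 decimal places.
\gamma(0) = 11.8780

Multiply the model equation by X_{t-k} and take expectations. With theta_0 = psi_0 = 1 and psi_j the MA(infinity) weights, this gives
  gamma(k) - sum_i phi_i gamma(k-i) = c_k,
  c_k = sigma^2 * sum_{j=k..q} theta_j psi_{j-k}   (c_k = 0 for k > q),
using gamma(-m) = gamma(m).
psi-weights needed (psi_j = theta_j + sum_i phi_i psi_{j-i}):
  psi_1 = theta_1 + phi_1 = -0.462 + (-0.629) = -1.091
Right-hand sides:
  c_0 = sigma^2 (1 + theta_1 psi_1) = 4 * (1 + (-0.462)(-1.091)) = 4 * 1.504042 = 6.016168
  c_1 = sigma^2 theta_1 = 4 * (-0.462) = -1.848
  c_2 = 0
Equations for k = 0 and k = 1 (AR order 1):
  gamma(0) = phi_1 gamma(1) + c_0
  gamma(1) = phi_1 gamma(0) + c_1
Substituting the second into the first: gamma(0) (1 - phi_1^2) = c_0 + phi_1 c_1, so
  gamma(0) = (c_0 + phi_1 c_1) / (1 - phi_1^2) = (6.016168 + (-0.629)(-1.848)) / (1 - (-0.629)^2) = 7.17856 / 0.604359 = 11.877973.
Therefore gamma(0) = 11.8780 (to 4 decimal places).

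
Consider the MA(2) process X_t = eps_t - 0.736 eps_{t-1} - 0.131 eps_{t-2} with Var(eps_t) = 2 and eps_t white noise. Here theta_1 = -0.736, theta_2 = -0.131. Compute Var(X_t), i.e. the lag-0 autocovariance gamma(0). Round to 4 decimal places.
\gamma(0) = 3.1177

For an MA(q) process X_t = eps_t + sum_i theta_i eps_{t-i} with
Var(eps_t) = sigma^2, the variance is
  gamma(0) = sigma^2 * (1 + sum_i theta_i^2).
  sum_i theta_i^2 = (-0.736)^2 + (-0.131)^2 = 0.541696 + 0.017161 = 0.558857.
  gamma(0) = 2 * (1 + 0.558857) = 2 * 1.558857 = 3.117714, which rounds to 3.1177.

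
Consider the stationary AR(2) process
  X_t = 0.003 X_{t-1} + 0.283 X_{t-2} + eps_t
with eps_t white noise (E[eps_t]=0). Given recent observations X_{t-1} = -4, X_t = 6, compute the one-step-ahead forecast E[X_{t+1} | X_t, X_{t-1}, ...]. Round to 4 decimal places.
E[X_{t+1} \mid \mathcal F_t] = -1.1140

For an AR(p) model X_t = c + sum_i phi_i X_{t-i} + eps_t, the
one-step-ahead conditional mean is
  E[X_{t+1} | X_t, ...] = c + sum_i phi_i X_{t+1-i}.
Substitute known values:
  E[X_{t+1} | ...] = (0.003) * (6) + (0.283) * (-4)
                   = -1.1140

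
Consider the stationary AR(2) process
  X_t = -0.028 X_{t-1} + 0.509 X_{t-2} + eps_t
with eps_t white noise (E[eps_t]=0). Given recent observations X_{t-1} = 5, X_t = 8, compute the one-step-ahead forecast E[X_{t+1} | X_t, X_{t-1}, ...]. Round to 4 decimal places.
E[X_{t+1} \mid \mathcal F_t] = 2.3210

For an AR(p) model X_t = c + sum_i phi_i X_{t-i} + eps_t, the
one-step-ahead conditional mean is
  E[X_{t+1} | X_t, ...] = c + sum_i phi_i X_{t+1-i}.
Substitute known values:
  E[X_{t+1} | ...] = (-0.028) * (8) + (0.509) * (5)
                   = 2.3210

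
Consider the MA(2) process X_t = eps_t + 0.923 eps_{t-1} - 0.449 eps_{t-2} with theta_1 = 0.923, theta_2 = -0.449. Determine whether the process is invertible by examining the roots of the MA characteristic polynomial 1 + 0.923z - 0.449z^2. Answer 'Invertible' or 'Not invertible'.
\text{Not invertible}

The MA(q) characteristic polynomial is P(z) = 1 + 0.923z - 0.449z^2.
Invertibility requires all roots to lie outside the unit circle, i.e. |z| > 1 for every root.
Set 1 + (0.923) z + (-0.449) z^2 = 0, i.e. a z^2 + b z + c = 0 with a = -0.449, b = 0.923, c = 1.
Discriminant D = b^2 - 4ac = (0.923)^2 - 4*(-0.449)*1 = 0.851929 - (-1.796) = 2.647929.
D >= 0, so the roots are real: z = (-b +/- sqrt(D)) / (2a) = (-0.923 +/- 1.627246) / (-0.898).
  z_1 = (-0.923 + 1.627246) / (-0.898) = -0.7842,   |z_1| = 0.7842.
  z_2 = (-0.923 - 1.627246) / (-0.898) = 2.8399,   |z_2| = 2.8399.
Moduli of all roots: 0.7842, 2.8399.
All moduli strictly greater than 1? No.
Verdict: Not invertible.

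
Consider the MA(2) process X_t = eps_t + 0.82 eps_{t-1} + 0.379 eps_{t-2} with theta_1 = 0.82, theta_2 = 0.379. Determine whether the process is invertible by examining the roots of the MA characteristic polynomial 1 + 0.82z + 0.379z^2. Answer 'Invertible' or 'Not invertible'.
\text{Invertible}

The MA(q) characteristic polynomial is P(z) = 1 + 0.82z + 0.379z^2.
Invertibility requires all roots to lie outside the unit circle, i.e. |z| > 1 for every root.
Set 1 + (0.82) z + (0.379) z^2 = 0, i.e. a z^2 + b z + c = 0 with a = 0.379, b = 0.82, c = 1.
Discriminant D = b^2 - 4ac = (0.82)^2 - 4*(0.379)*1 = 0.6724 - (1.516) = -0.8436.
D < 0, so the roots are the complex-conjugate pair z = (-b +/- i sqrt(-D)) / (2a) = -1.0818 +/- 1.2117i.
For a conjugate pair |z|^2 = z * conj(z) = (product of roots) = c/a = 1/(0.379) = 2.638522, so |z| = sqrt(2.638522) = 1.6244 for both roots.
Moduli of all roots: 1.6244, 1.6244.
All moduli strictly greater than 1? Yes.
Verdict: Invertible.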